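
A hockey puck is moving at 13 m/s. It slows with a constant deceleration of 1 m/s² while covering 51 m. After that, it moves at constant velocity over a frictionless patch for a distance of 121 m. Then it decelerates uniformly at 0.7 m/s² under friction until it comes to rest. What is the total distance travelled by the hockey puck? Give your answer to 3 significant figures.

220 m

Phase 1 (decelerating): v₀ = 13.0 m/s, a = -1 m/s².
v² = v₀² + 2aΔx = 13.0² + 2·-1·51 = 67.0 → v = 8.19 m/s
t = (v − v₀)/a = (8.19 − 13.0)/-1 = 4.81 s

Phase 2 (constant speed): v₀ = 8.19 m/s, a = 0 m/s².
Constant speed: t = d/v = 121/8.19 = 14.8 s

Phase 3 (decelerating): v₀ = 8.19 m/s, a = -0.7 m/s².
v = v₀ + at → t = (0 − 8.19) / -0.7 = 11.7 s
v² = v₀² + 2aΔx → Δx = (0² − 8.19²)/(2·-0.7) = 47.9 m
Total distance = 51.0 + 121 + 47.9 = 220 m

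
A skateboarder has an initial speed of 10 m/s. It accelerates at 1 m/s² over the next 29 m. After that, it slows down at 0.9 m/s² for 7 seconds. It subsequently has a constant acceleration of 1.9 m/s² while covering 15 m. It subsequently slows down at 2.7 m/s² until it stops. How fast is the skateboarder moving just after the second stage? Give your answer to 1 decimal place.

Phase 1 (accelerating): v₀ = 10.0 m/s, a = 1 m/s².
v² = v₀² + 2aΔx = 10.0² + 2·1·29 = 158 → v = 12.6 m/s
t = (v − v₀)/a = (12.6 − 10.0)/1 = 2.57 s

Phase 2 (decelerating): v₀ = 12.6 m/s, a = -0.9 m/s².
v = v₀ + at = 12.6 + (-0.9)(7) = 6.27 m/s
Δx = v₀t + ½at² = 12.6·7 + 0.5·-0.9·7² = 65.9 m
Speed at end of phase 2 = 6.27 m/s

6.3 m/s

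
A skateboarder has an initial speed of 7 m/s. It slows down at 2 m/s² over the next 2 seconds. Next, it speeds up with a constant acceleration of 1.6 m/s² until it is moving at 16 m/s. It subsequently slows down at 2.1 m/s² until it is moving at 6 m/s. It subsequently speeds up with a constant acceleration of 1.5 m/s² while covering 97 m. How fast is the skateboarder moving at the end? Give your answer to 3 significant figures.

Phase 1 (decelerating): v₀ = 7.00 m/s, a = -2 m/s².
v = v₀ + at = 7.00 + (-2)(2) = 3.00 m/s
Δx = v₀t + ½at² = 7.00·2 + 0.5·-2·2² = 10.0 m

Phase 2 (accelerating): v₀ = 3.00 m/s, a = 1.6 m/s².
v = v₀ + at → t = (16 − 3.00) / 1.6 = 8.12 s
v² = v₀² + 2aΔx → Δx = (16² − 3.00²)/(2·1.6) = 77.2 m

Phase 3 (decelerating): v₀ = 16.0 m/s, a = -2.1 m/s².
v = v₀ + at → t = (6 − 16.0) / -2.1 = 4.76 s
v² = v₀² + 2aΔx → Δx = (6² − 16.0²)/(2·-2.1) = 52.4 m

Phase 4 (accelerating): v₀ = 6.00 m/s, a = 1.5 m/s².
v² = v₀² + 2aΔx = 6.00² + 2·1.5·97 = 327 → v = 18.1 m/s
t = (v − v₀)/a = (18.1 − 6.00)/1.5 = 8.06 s
Final speed = 18.1 m/s

18.1 m/s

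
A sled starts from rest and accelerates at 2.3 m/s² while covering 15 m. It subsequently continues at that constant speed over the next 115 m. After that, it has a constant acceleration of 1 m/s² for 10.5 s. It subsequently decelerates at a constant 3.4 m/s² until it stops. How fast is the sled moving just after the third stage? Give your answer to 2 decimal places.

18.81 m/s

Phase 1 (accelerating): v₀ = 0 m/s, a = 2.3 m/s².
v² = v₀² + 2aΔx = 0² + 2·2.3·15 = 69.0 → v = 8.31 m/s
t = (v − v₀)/a = (8.31 − 0)/2.3 = 3.61 s

Phase 2 (constant speed): v₀ = 8.31 m/s, a = 0 m/s².
Constant speed: t = d/v = 115/8.31 = 13.8 s

Phase 3 (accelerating): v₀ = 8.31 m/s, a = 1 m/s².
v = v₀ + at = 8.31 + (1)(10.5) = 18.8 m/s
Δx = v₀t + ½at² = 8.31·10.5 + 0.5·1·10.5² = 142 m
Speed at end of phase 3 = 18.8 m/s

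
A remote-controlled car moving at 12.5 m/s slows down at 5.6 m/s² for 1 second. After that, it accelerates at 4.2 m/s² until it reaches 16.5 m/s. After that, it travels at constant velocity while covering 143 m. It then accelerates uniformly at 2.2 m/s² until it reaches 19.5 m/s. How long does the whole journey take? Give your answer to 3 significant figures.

13.3 s

Phase 1 (decelerating): v₀ = 12.5 m/s, a = -5.6 m/s².
v = v₀ + at = 12.5 + (-5.6)(1) = 6.90 m/s
Δx = v₀t + ½at² = 12.5·1 + 0.5·-5.6·1² = 9.70 m

Phase 2 (accelerating): v₀ = 6.90 m/s, a = 4.2 m/s².
v = v₀ + at → t = (16.5 − 6.90) / 4.2 = 2.29 s
v² = v₀² + 2aΔx → Δx = (16.5² − 6.90²)/(2·4.2) = 26.7 m

Phase 3 (constant speed): v₀ = 16.5 m/s, a = 0 m/s².
Constant speed: t = d/v = 143/16.5 = 8.67 s

Phase 4 (accelerating): v₀ = 16.5 m/s, a = 2.2 m/s².
v = v₀ + at → t = (19.5 − 16.5) / 2.2 = 1.36 s
v² = v₀² + 2aΔx → Δx = (19.5² − 16.5²)/(2·2.2) = 24.5 m
Total time = 1.00 + 2.29 + 8.67 + 1.36 = 13.3 s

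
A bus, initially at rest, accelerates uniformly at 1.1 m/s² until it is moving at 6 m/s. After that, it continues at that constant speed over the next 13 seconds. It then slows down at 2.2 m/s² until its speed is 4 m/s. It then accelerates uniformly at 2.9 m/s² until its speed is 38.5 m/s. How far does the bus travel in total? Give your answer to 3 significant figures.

Phase 1 (accelerating): v₀ = 0 m/s, a = 1.1 m/s².
v = v₀ + at → t = (6 − 0) / 1.1 = 5.45 s
v² = v₀² + 2aΔx → Δx = (6² − 0²)/(2·1.1) = 16.4 m

Phase 2 (constant speed): v₀ = 6.00 m/s, a = 0 m/s².
v = v₀ + at = 6.00 + (0)(13) = 6.00 m/s
Δx = v₀t + ½at² = 6.00·13 + 0.5·0·13² = 78.0 m

Phase 3 (decelerating): v₀ = 6.00 m/s, a = -2.2 m/s².
v = v₀ + at → t = (4 − 6.00) / -2.2 = 0.909 s
v² = v₀² + 2aΔx → Δx = (4² − 6.00²)/(2·-2.2) = 4.55 m

Phase 4 (accelerating): v₀ = 4.00 m/s, a = 2.9 m/s².
v = v₀ + at → t = (38.5 − 4.00) / 2.9 = 11.9 s
v² = v₀² + 2aΔx → Δx = (38.5² − 4.00²)/(2·2.9) = 253 m
Total distance = 16.4 + 78.0 + 4.55 + 253 = 352 m

352 m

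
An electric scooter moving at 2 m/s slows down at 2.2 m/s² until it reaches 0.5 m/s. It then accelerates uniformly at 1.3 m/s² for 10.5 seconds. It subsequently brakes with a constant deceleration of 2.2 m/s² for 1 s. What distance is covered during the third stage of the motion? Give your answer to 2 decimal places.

Phase 1 (decelerating): v₀ = 2.00 m/s, a = -2.2 m/s².
v = v₀ + at → t = (0.5 − 2.00) / -2.2 = 0.682 s
v² = v₀² + 2aΔx → Δx = (0.5² − 2.00²)/(2·-2.2) = 0.852 m

Phase 2 (accelerating): v₀ = 0.500 m/s, a = 1.3 m/s².
v = v₀ + at = 0.500 + (1.3)(10.5) = 14.2 m/s
Δx = v₀t + ½at² = 0.500·10.5 + 0.5·1.3·10.5² = 76.9 m

Phase 3 (decelerating): v₀ = 14.2 m/s, a = -2.2 m/s².
v = v₀ + at = 14.2 + (-2.2)(1) = 11.9 m/s
Δx = v₀t + ½at² = 14.2·1 + 0.5·-2.2·1² = 13.1 m
Distance in phase 3 = 13.1 m

13.05 m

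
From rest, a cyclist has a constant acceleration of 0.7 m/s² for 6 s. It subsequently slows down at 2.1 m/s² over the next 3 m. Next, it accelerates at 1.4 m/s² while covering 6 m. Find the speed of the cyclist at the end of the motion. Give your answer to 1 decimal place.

4.7 m/s

Phase 1 (accelerating): v₀ = 0 m/s, a = 0.7 m/s².
v = v₀ + at = 0 + (0.7)(6) = 4.20 m/s
Δx = v₀t + ½at² = 0·6 + 0.5·0.7·6² = 12.6 m

Phase 2 (decelerating): v₀ = 4.20 m/s, a = -2.1 m/s².
v² = v₀² + 2aΔx = 4.20² + 2·-2.1·3 = 5.04 → v = 2.24 m/s
t = (v − v₀)/a = (2.24 − 4.20)/-2.1 = 0.931 s

Phase 3 (accelerating): v₀ = 2.24 m/s, a = 1.4 m/s².
v² = v₀² + 2aΔx = 2.24² + 2·1.4·6 = 21.8 → v = 4.67 m/s
t = (v − v₀)/a = (4.67 − 2.24)/1.4 = 1.73 s
Final speed = 4.67 m/s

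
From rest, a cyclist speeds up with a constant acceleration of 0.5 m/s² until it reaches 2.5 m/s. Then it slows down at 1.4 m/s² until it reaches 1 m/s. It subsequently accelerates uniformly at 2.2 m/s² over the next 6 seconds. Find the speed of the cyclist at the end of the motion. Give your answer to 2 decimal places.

Phase 1 (accelerating): v₀ = 0 m/s, a = 0.5 m/s².
v = v₀ + at → t = (2.5 − 0) / 0.5 = 5.00 s
v² = v₀² + 2aΔx → Δx = (2.5² − 0²)/(2·0.5) = 6.25 m

Phase 2 (decelerating): v₀ = 2.50 m/s, a = -1.4 m/s².
v = v₀ + at → t = (1 − 2.50) / -1.4 = 1.07 s
v² = v₀² + 2aΔx → Δx = (1² − 2.50²)/(2·-1.4) = 1.88 m

Phase 3 (accelerating): v₀ = 1.00 m/s, a = 2.2 m/s².
v = v₀ + at = 1.00 + (2.2)(6) = 14.2 m/s
Δx = v₀t + ½at² = 1.00·6 + 0.5·2.2·6² = 45.6 m
Final speed = 14.2 m/s

14.20 m/s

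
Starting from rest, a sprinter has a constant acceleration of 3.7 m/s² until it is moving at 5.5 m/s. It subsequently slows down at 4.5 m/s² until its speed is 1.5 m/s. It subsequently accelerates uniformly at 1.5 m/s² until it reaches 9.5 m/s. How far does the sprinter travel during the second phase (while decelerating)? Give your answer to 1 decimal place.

Phase 1 (accelerating): v₀ = 0 m/s, a = 3.7 m/s².
v = v₀ + at → t = (5.5 − 0) / 3.7 = 1.49 s
v² = v₀² + 2aΔx → Δx = (5.5² − 0²)/(2·3.7) = 4.09 m

Phase 2 (decelerating): v₀ = 5.50 m/s, a = -4.5 m/s².
v = v₀ + at → t = (1.5 − 5.50) / -4.5 = 0.889 s
v² = v₀² + 2aΔx → Δx = (1.5² − 5.50²)/(2·-4.5) = 3.11 m
Distance in phase 2 = 3.11 m

3.1 m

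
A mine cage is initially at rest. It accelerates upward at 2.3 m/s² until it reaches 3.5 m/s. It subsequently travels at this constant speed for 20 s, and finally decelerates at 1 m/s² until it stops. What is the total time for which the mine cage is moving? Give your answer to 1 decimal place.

25.0 s

Phase 1 (accelerating): v₀ = 0 m/s, a = 2.3 m/s².
v = v₀ + at → t = (3.5 − 0) / 2.3 = 1.52 s
v² = v₀² + 2aΔx → Δx = (3.5² − 0²)/(2·2.3) = 2.66 m

Phase 2 (constant speed): v₀ = 3.50 m/s, a = 0 m/s².
v = v₀ + at = 3.50 + (0)(20) = 3.50 m/s
Δx = v₀t + ½at² = 3.50·20 + 0.5·0·20² = 70.0 m

Phase 3 (decelerating): v₀ = 3.50 m/s, a = -1 m/s².
v = v₀ + at → t = (0 − 3.50) / -1 = 3.50 s
v² = v₀² + 2aΔx → Δx = (0² − 3.50²)/(2·-1) = 6.12 m
Total time = 1.52 + 20.0 + 3.50 = 25.0 s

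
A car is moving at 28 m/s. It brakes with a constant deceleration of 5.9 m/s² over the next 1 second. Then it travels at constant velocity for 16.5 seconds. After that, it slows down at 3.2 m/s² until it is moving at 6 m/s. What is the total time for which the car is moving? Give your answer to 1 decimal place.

Phase 1 (decelerating): v₀ = 28.0 m/s, a = -5.9 m/s².
v = v₀ + at = 28.0 + (-5.9)(1) = 22.1 m/s
Δx = v₀t + ½at² = 28.0·1 + 0.5·-5.9·1² = 25.1 m

Phase 2 (constant speed): v₀ = 22.1 m/s, a = 0 m/s².
v = v₀ + at = 22.1 + (0)(16.5) = 22.1 m/s
Δx = v₀t + ½at² = 22.1·16.5 + 0.5·0·16.5² = 365 m

Phase 3 (decelerating): v₀ = 22.1 m/s, a = -3.2 m/s².
v = v₀ + at → t = (6 − 22.1) / -3.2 = 5.03 s
v² = v₀² + 2aΔx → Δx = (6² − 22.1²)/(2·-3.2) = 70.7 m
Total time = 1.00 + 16.5 + 5.03 = 22.5 s

22.5 s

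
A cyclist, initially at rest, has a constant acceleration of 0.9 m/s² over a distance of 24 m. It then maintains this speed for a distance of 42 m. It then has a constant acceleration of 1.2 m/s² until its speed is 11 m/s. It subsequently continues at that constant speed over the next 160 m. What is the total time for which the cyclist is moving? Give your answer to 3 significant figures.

31.9 s

Phase 1 (accelerating): v₀ = 0 m/s, a = 0.9 m/s².
v² = v₀² + 2aΔx = 0² + 2·0.9·24 = 43.2 → v = 6.57 m/s
t = (v − v₀)/a = (6.57 − 0)/0.9 = 7.30 s

Phase 2 (constant speed): v₀ = 6.57 m/s, a = 0 m/s².
Constant speed: t = d/v = 42/6.57 = 6.39 s

Phase 3 (accelerating): v₀ = 6.57 m/s, a = 1.2 m/s².
v = v₀ + at → t = (11 − 6.57) / 1.2 = 3.69 s
v² = v₀² + 2aΔx → Δx = (11² − 6.57²)/(2·1.2) = 32.4 m

Phase 4 (constant speed): v₀ = 11.0 m/s, a = 0 m/s².
Constant speed: t = d/v = 160/11.0 = 14.5 s
Total time = 7.30 + 6.39 + 3.69 + 14.5 = 31.9 s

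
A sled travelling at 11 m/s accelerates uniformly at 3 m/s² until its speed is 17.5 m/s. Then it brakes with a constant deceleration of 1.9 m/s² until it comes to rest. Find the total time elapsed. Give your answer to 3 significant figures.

11.4 s

Phase 1 (accelerating): v₀ = 11.0 m/s, a = 3 m/s².
v = v₀ + at → t = (17.5 − 11.0) / 3 = 2.17 s
v² = v₀² + 2aΔx → Δx = (17.5² − 11.0²)/(2·3) = 30.9 m

Phase 2 (decelerating): v₀ = 17.5 m/s, a = -1.9 m/s².
v = v₀ + at → t = (0 − 17.5) / -1.9 = 9.21 s
v² = v₀² + 2aΔx → Δx = (0² − 17.5²)/(2·-1.9) = 80.6 m
Total time = 2.17 + 9.21 = 11.4 s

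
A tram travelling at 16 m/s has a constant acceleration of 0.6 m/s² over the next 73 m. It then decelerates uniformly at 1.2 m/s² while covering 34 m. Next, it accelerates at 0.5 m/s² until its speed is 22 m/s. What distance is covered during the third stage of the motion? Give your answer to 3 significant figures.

Phase 1 (accelerating): v₀ = 16.0 m/s, a = 0.6 m/s².
v² = v₀² + 2aΔx = 16.0² + 2·0.6·73 = 344 → v = 18.5 m/s
t = (v − v₀)/a = (18.5 − 16.0)/0.6 = 4.23 s

Phase 2 (decelerating): v₀ = 18.5 m/s, a = -1.2 m/s².
v² = v₀² + 2aΔx = 18.5² + 2·-1.2·34 = 262 → v = 16.2 m/s
t = (v − v₀)/a = (16.2 − 18.5)/-1.2 = 1.96 s

Phase 3 (accelerating): v₀ = 16.2 m/s, a = 0.5 m/s².
v = v₀ + at → t = (22 − 16.2) / 0.5 = 11.6 s
v² = v₀² + 2aΔx → Δx = (22² − 16.2²)/(2·0.5) = 222 m
Distance in phase 3 = 222 m

222 m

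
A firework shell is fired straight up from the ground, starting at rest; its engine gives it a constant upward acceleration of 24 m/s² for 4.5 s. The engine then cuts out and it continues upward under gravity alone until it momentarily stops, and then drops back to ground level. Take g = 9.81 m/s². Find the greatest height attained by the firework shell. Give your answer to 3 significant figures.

837 m

Phase 1 (powered ascent): v₀ = 0 m/s, a = 24 m/s².
v = v₀ + at = 0 + (24)(4.5) = 108 m/s
Δx = v₀t + ½at² = 0·4.5 + 0.5·24·4.5² = 243 m

Phase 2 (coasting upward): v₀ = 108 m/s, a = -9.81 m/s².
v = v₀ + at → t = (0 − 108) / -9.81 = 11.0 s
v² = v₀² + 2aΔx → Δx = (0² − 108²)/(2·-9.81) = 594 m
Maximum height = 243 + 594 = 837 m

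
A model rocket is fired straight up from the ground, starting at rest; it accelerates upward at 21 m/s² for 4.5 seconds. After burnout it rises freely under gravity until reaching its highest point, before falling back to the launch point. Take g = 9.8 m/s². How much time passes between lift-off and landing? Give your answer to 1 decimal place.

25.8 s

Phase 1 (powered ascent): v₀ = 0 m/s, a = 21 m/s².
v = v₀ + at = 0 + (21)(4.5) = 94.5 m/s
Δx = v₀t + ½at² = 0·4.5 + 0.5·21·4.5² = 213 m

Phase 2 (coasting upward): v₀ = 94.5 m/s, a = -9.8 m/s².
v = v₀ + at → t = (0 − 94.5) / -9.8 = 9.64 s
v² = v₀² + 2aΔx → Δx = (0² − 94.5²)/(2·-9.8) = 456 m

Phase 3 (free fall): v₀ = 0 m/s, a = -9.8 m/s².
Falls 668 m from rest: t = √(2·668/9.8) = 11.7 s; v = g·t = 114 m/s.
Total time = 4.50 + 9.64 + 11.7 = 25.8 s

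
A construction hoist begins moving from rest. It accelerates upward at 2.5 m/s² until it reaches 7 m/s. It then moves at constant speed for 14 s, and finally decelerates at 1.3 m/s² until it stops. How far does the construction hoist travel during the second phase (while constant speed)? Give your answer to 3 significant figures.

Phase 1 (accelerating): v₀ = 0 m/s, a = 2.5 m/s².
v = v₀ + at → t = (7 − 0) / 2.5 = 2.80 s
v² = v₀² + 2aΔx → Δx = (7² − 0²)/(2·2.5) = 9.80 m

Phase 2 (constant speed): v₀ = 7.00 m/s, a = 0 m/s².
v = v₀ + at = 7.00 + (0)(14) = 7.00 m/s
Δx = v₀t + ½at² = 7.00·14 + 0.5·0·14² = 98.0 m
Distance in phase 2 = 98.0 m

98.0 m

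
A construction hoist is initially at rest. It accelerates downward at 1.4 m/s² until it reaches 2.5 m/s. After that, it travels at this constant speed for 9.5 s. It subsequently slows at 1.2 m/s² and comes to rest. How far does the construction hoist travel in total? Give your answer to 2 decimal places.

Phase 1 (accelerating): v₀ = 0 m/s, a = 1.4 m/s².
v = v₀ + at → t = (2.5 − 0) / 1.4 = 1.79 s
v² = v₀² + 2aΔx → Δx = (2.5² − 0²)/(2·1.4) = 2.23 m

Phase 2 (constant speed): v₀ = 2.50 m/s, a = 0 m/s².
v = v₀ + at = 2.50 + (0)(9.5) = 2.50 m/s
Δx = v₀t + ½at² = 2.50·9.5 + 0.5·0·9.5² = 23.8 m

Phase 3 (decelerating): v₀ = 2.50 m/s, a = -1.2 m/s².
v = v₀ + at → t = (0 − 2.50) / -1.2 = 2.08 s
v² = v₀² + 2aΔx → Δx = (0² − 2.50²)/(2·-1.2) = 2.60 m
Total distance = 2.23 + 23.8 + 2.60 = 28.6 m

28.59 m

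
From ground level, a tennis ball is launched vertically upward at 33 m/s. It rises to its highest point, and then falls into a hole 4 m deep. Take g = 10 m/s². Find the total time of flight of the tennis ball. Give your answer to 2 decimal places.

Phase 1 (rising): v₀ = 33.0 m/s, a = -10 m/s².
v = v₀ + at → t = (0 − 33.0) / -10 = 3.30 s
v² = v₀² + 2aΔx → Δx = (0² − 33.0²)/(2·-10) = 54.5 m

Phase 2 (falling): v₀ = 0 m/s, a = -10 m/s².
Falls 58.5 m from rest: t = √(2·58.5/10) = 3.42 s; v = g·t = 34.2 m/s.
Total time = 3.30 + 3.42 = 6.72 s

6.72 s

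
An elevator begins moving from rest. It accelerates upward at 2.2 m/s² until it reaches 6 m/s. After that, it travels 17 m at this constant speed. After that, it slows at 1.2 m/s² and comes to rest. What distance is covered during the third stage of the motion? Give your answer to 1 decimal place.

Phase 1 (accelerating): v₀ = 0 m/s, a = 2.2 m/s².
v = v₀ + at → t = (6 − 0) / 2.2 = 2.73 s
v² = v₀² + 2aΔx → Δx = (6² − 0²)/(2·2.2) = 8.18 m

Phase 2 (constant speed): v₀ = 6.00 m/s, a = 0 m/s².
Constant speed: t = d/v = 17/6.00 = 2.83 s

Phase 3 (decelerating): v₀ = 6.00 m/s, a = -1.2 m/s².
v = v₀ + at → t = (0 − 6.00) / -1.2 = 5.00 s
v² = v₀² + 2aΔx → Δx = (0² − 6.00²)/(2·-1.2) = 15.0 m
Distance in phase 3 = 15.0 m

15.0 m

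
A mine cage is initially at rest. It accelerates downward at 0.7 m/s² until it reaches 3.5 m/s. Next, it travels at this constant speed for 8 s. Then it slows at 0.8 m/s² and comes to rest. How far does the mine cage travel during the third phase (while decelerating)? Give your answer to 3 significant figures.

7.66 m

Phase 1 (accelerating): v₀ = 0 m/s, a = 0.7 m/s².
v = v₀ + at → t = (3.5 − 0) / 0.7 = 5.00 s
v² = v₀² + 2aΔx → Δx = (3.5² − 0²)/(2·0.7) = 8.75 m

Phase 2 (constant speed): v₀ = 3.50 m/s, a = 0 m/s².
v = v₀ + at = 3.50 + (0)(8) = 3.50 m/s
Δx = v₀t + ½at² = 3.50·8 + 0.5·0·8² = 28.0 m

Phase 3 (decelerating): v₀ = 3.50 m/s, a = -0.8 m/s².
v = v₀ + at → t = (0 − 3.50) / -0.8 = 4.38 s
v² = v₀² + 2aΔx → Δx = (0² − 3.50²)/(2·-0.8) = 7.66 m
Distance in phase 3 = 7.66 m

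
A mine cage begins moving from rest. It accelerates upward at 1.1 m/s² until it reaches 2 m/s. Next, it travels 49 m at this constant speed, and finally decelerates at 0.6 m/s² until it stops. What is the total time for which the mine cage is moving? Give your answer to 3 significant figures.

29.7 s

Phase 1 (accelerating): v₀ = 0 m/s, a = 1.1 m/s².
v = v₀ + at → t = (2 − 0) / 1.1 = 1.82 s
v² = v₀² + 2aΔx → Δx = (2² − 0²)/(2·1.1) = 1.82 m

Phase 2 (constant speed): v₀ = 2.00 m/s, a = 0 m/s².
Constant speed: t = d/v = 49/2.00 = 24.5 s

Phase 3 (decelerating): v₀ = 2.00 m/s, a = -0.6 m/s².
v = v₀ + at → t = (0 − 2.00) / -0.6 = 3.33 s
v² = v₀² + 2aΔx → Δx = (0² − 2.00²)/(2·-0.6) = 3.33 m
Total time = 1.82 + 24.5 + 3.33 = 29.7 s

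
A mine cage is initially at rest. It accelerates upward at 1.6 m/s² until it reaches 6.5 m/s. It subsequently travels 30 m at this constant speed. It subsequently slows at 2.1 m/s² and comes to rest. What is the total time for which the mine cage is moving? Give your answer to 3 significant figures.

Phase 1 (accelerating): v₀ = 0 m/s, a = 1.6 m/s².
v = v₀ + at → t = (6.5 − 0) / 1.6 = 4.06 s
v² = v₀² + 2aΔx → Δx = (6.5² − 0²)/(2·1.6) = 13.2 m

Phase 2 (constant speed): v₀ = 6.50 m/s, a = 0 m/s².
Constant speed: t = d/v = 30/6.50 = 4.62 s

Phase 3 (decelerating): v₀ = 6.50 m/s, a = -2.1 m/s².
v = v₀ + at → t = (0 − 6.50) / -2.1 = 3.10 s
v² = v₀² + 2aΔx → Δx = (0² − 6.50²)/(2·-2.1) = 10.1 m
Total time = 4.06 + 4.62 + 3.10 = 11.8 s

11.8 s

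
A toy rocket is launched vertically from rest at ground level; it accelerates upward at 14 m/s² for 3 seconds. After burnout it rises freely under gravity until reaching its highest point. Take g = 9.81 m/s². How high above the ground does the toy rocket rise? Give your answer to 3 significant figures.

Phase 1 (powered ascent): v₀ = 0 m/s, a = 14 m/s².
v = v₀ + at = 0 + (14)(3) = 42.0 m/s
Δx = v₀t + ½at² = 0·3 + 0.5·14·3² = 63.0 m

Phase 2 (coasting upward): v₀ = 42.0 m/s, a = -9.81 m/s².
v = v₀ + at → t = (0 − 42.0) / -9.81 = 4.28 s
v² = v₀² + 2aΔx → Δx = (0² − 42.0²)/(2·-9.81) = 89.9 m
Maximum height = 63.0 + 89.9 = 153 m

153 m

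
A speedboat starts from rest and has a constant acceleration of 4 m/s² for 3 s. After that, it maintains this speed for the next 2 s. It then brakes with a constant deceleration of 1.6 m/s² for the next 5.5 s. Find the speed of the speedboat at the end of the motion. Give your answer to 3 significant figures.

Phase 1 (accelerating): v₀ = 0 m/s, a = 4 m/s².
v = v₀ + at = 0 + (4)(3) = 12.0 m/s
Δx = v₀t + ½at² = 0·3 + 0.5·4·3² = 18.0 m

Phase 2 (constant speed): v₀ = 12.0 m/s, a = 0 m/s².
v = v₀ + at = 12.0 + (0)(2) = 12.0 m/s
Δx = v₀t + ½at² = 12.0·2 + 0.5·0·2² = 24.0 m

Phase 3 (decelerating): v₀ = 12.0 m/s, a = -1.6 m/s².
v = v₀ + at = 12.0 + (-1.6)(5.5) = 3.20 m/s
Δx = v₀t + ½at² = 12.0·5.5 + 0.5·-1.6·5.5² = 41.8 m
Final speed = 3.20 m/s

3.20 m/s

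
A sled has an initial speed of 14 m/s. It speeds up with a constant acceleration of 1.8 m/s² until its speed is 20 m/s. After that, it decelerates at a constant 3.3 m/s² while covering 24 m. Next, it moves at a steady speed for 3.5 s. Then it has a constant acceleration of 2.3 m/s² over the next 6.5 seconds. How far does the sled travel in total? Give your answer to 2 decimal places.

Phase 1 (accelerating): v₀ = 14.0 m/s, a = 1.8 m/s².
v = v₀ + at → t = (20 − 14.0) / 1.8 = 3.33 s
v² = v₀² + 2aΔx → Δx = (20² − 14.0²)/(2·1.8) = 56.7 m

Phase 2 (decelerating): v₀ = 20.0 m/s, a = -3.3 m/s².
v² = v₀² + 2aΔx = 20.0² + 2·-3.3·24 = 242 → v = 15.5 m/s
t = (v − v₀)/a = (15.5 − 20.0)/-3.3 = 1.35 s

Phase 3 (constant speed): v₀ = 15.5 m/s, a = 0 m/s².
v = v₀ + at = 15.5 + (0)(3.5) = 15.5 m/s
Δx = v₀t + ½at² = 15.5·3.5 + 0.5·0·3.5² = 54.4 m

Phase 4 (accelerating): v₀ = 15.5 m/s, a = 2.3 m/s².
v = v₀ + at = 15.5 + (2.3)(6.5) = 30.5 m/s
Δx = v₀t + ½at² = 15.5·6.5 + 0.5·2.3·6.5² = 150 m
Total distance = 56.7 + 24.0 + 54.4 + 150 = 285 m

284.69 m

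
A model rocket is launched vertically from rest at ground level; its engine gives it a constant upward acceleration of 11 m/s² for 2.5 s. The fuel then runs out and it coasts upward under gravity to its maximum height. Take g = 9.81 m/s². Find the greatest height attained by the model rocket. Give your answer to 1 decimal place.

72.9 m

Phase 1 (powered ascent): v₀ = 0 m/s, a = 11 m/s².
v = v₀ + at = 0 + (11)(2.5) = 27.5 m/s
Δx = v₀t + ½at² = 0·2.5 + 0.5·11·2.5² = 34.4 m

Phase 2 (coasting upward): v₀ = 27.5 m/s, a = -9.81 m/s².
v = v₀ + at → t = (0 − 27.5) / -9.81 = 2.80 s
v² = v₀² + 2aΔx → Δx = (0² − 27.5²)/(2·-9.81) = 38.5 m
Maximum height = 34.4 + 38.5 = 72.9 m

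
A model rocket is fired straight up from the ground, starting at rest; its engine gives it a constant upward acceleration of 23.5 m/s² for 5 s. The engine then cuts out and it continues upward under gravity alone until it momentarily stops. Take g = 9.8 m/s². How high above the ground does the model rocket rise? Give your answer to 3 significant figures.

998 m

Phase 1 (powered ascent): v₀ = 0 m/s, a = 23.5 m/s².
v = v₀ + at = 0 + (23.5)(5) = 118 m/s
Δx = v₀t + ½at² = 0·5 + 0.5·23.5·5² = 294 m

Phase 2 (coasting upward): v₀ = 118 m/s, a = -9.8 m/s².
v = v₀ + at → t = (0 − 118) / -9.8 = 12.0 s
v² = v₀² + 2aΔx → Δx = (0² − 118²)/(2·-9.8) = 704 m
Maximum height = 294 + 704 = 998 m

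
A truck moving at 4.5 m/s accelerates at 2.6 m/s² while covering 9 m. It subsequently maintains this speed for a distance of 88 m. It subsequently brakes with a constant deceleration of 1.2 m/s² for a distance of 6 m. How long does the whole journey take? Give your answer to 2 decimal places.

Phase 1 (accelerating): v₀ = 4.50 m/s, a = 2.6 m/s².
v² = v₀² + 2aΔx = 4.50² + 2·2.6·9 = 67.1 → v = 8.19 m/s
t = (v − v₀)/a = (8.19 − 4.50)/2.6 = 1.42 s

Phase 2 (constant speed): v₀ = 8.19 m/s, a = 0 m/s².
Constant speed: t = d/v = 88/8.19 = 10.7 s

Phase 3 (decelerating): v₀ = 8.19 m/s, a = -1.2 m/s².
v² = v₀² + 2aΔx = 8.19² + 2·-1.2·6 = 52.7 → v = 7.26 m/s
t = (v − v₀)/a = (7.26 − 8.19)/-1.2 = 0.777 s
Total time = 1.42 + 10.7 + 0.777 = 12.9 s

12.94 s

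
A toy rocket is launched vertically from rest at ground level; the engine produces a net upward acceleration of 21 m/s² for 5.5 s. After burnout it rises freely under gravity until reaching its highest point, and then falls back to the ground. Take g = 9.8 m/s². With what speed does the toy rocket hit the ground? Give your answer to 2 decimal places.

139.88 m/s

Phase 1 (powered ascent): v₀ = 0 m/s, a = 21 m/s².
v = v₀ + at = 0 + (21)(5.5) = 116 m/s
Δx = v₀t + ½at² = 0·5.5 + 0.5·21·5.5² = 318 m

Phase 2 (coasting upward): v₀ = 116 m/s, a = -9.8 m/s².
v = v₀ + at → t = (0 − 116) / -9.8 = 11.8 s
v² = v₀² + 2aΔx → Δx = (0² − 116²)/(2·-9.8) = 681 m

Phase 3 (free fall): v₀ = 0 m/s, a = -9.8 m/s².
Falls 998 m from rest: t = √(2·998/9.8) = 14.3 s; v = g·t = 140 m/s.
Impact speed = 140 m/s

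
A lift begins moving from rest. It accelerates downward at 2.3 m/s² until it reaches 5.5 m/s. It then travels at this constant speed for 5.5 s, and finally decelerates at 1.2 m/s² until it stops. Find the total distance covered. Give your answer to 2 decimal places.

49.43 m

Phase 1 (accelerating): v₀ = 0 m/s, a = 2.3 m/s².
v = v₀ + at → t = (5.5 − 0) / 2.3 = 2.39 s
v² = v₀² + 2aΔx → Δx = (5.5² − 0²)/(2·2.3) = 6.58 m

Phase 2 (constant speed): v₀ = 5.50 m/s, a = 0 m/s².
v = v₀ + at = 5.50 + (0)(5.5) = 5.50 m/s
Δx = v₀t + ½at² = 5.50·5.5 + 0.5·0·5.5² = 30.2 m

Phase 3 (decelerating): v₀ = 5.50 m/s, a = -1.2 m/s².
v = v₀ + at → t = (0 − 5.50) / -1.2 = 4.58 s
v² = v₀² + 2aΔx → Δx = (0² − 5.50²)/(2·-1.2) = 12.6 m
Total distance = 6.58 + 30.2 + 12.6 = 49.4 m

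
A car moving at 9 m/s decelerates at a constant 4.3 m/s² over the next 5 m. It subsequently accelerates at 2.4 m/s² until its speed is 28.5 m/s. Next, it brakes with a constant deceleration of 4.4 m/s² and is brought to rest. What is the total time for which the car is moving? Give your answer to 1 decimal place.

16.4 s

Phase 1 (decelerating): v₀ = 9.00 m/s, a = -4.3 m/s².
v² = v₀² + 2aΔx = 9.00² + 2·-4.3·5 = 38.0 → v = 6.16 m/s
t = (v − v₀)/a = (6.16 − 9.00)/-4.3 = 0.659 s

Phase 2 (accelerating): v₀ = 6.16 m/s, a = 2.4 m/s².
v = v₀ + at → t = (28.5 − 6.16) / 2.4 = 9.31 s
v² = v₀² + 2aΔx → Δx = (28.5² − 6.16²)/(2·2.4) = 161 m

Phase 3 (decelerating): v₀ = 28.5 m/s, a = -4.4 m/s².
v = v₀ + at → t = (0 − 28.5) / -4.4 = 6.48 s
v² = v₀² + 2aΔx → Δx = (0² − 28.5²)/(2·-4.4) = 92.3 m
Total time = 0.659 + 9.31 + 6.48 = 16.4 s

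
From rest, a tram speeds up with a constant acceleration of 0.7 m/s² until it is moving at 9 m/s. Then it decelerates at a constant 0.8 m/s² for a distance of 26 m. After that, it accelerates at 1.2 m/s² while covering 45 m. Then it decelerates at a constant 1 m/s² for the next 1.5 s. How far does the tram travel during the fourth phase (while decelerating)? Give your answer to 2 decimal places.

Phase 1 (accelerating): v₀ = 0 m/s, a = 0.7 m/s².
v = v₀ + at → t = (9 − 0) / 0.7 = 12.9 s
v² = v₀² + 2aΔx → Δx = (9² − 0²)/(2·0.7) = 57.9 m

Phase 2 (decelerating): v₀ = 9.00 m/s, a = -0.8 m/s².
v² = v₀² + 2aΔx = 9.00² + 2·-0.8·26 = 39.4 → v = 6.28 m/s
t = (v − v₀)/a = (6.28 − 9.00)/-0.8 = 3.40 s

Phase 3 (accelerating): v₀ = 6.28 m/s, a = 1.2 m/s².
v² = v₀² + 2aΔx = 6.28² + 2·1.2·45 = 147 → v = 12.1 m/s
t = (v − v₀)/a = (12.1 − 6.28)/1.2 = 4.89 s

Phase 4 (decelerating): v₀ = 12.1 m/s, a = -1 m/s².
v = v₀ + at = 12.1 + (-1)(1.5) = 10.6 m/s
Δx = v₀t + ½at² = 12.1·1.5 + 0.5·-1·1.5² = 17.1 m
Distance in phase 4 = 17.1 m

17.09 m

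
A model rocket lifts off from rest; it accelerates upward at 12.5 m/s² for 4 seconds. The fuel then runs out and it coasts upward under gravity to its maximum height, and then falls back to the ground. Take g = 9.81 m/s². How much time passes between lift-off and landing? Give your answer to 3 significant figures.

Phase 1 (powered ascent): v₀ = 0 m/s, a = 12.5 m/s².
v = v₀ + at = 0 + (12.5)(4) = 50.0 m/s
Δx = v₀t + ½at² = 0·4 + 0.5·12.5·4² = 100 m

Phase 2 (coasting upward): v₀ = 50.0 m/s, a = -9.81 m/s².
v = v₀ + at → t = (0 − 50.0) / -9.81 = 5.10 s
v² = v₀² + 2aΔx → Δx = (0² − 50.0²)/(2·-9.81) = 127 m

Phase 3 (free fall): v₀ = 0 m/s, a = -9.81 m/s².
Falls 227 m from rest: t = √(2·227/9.81) = 6.81 s; v = g·t = 66.8 m/s.
Total time = 4.00 + 5.10 + 6.81 = 15.9 s

15.9 s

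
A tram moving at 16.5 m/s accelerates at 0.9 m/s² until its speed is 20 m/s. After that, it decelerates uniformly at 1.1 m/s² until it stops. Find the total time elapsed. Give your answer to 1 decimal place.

22.1 s

Phase 1 (accelerating): v₀ = 16.5 m/s, a = 0.9 m/s².
v = v₀ + at → t = (20 − 16.5) / 0.9 = 3.89 s
v² = v₀² + 2aΔx → Δx = (20² − 16.5²)/(2·0.9) = 71.0 m

Phase 2 (decelerating): v₀ = 20.0 m/s, a = -1.1 m/s².
v = v₀ + at → t = (0 − 20.0) / -1.1 = 18.2 s
v² = v₀² + 2aΔx → Δx = (0² − 20.0²)/(2·-1.1) = 182 m
Total time = 3.89 + 18.2 = 22.1 s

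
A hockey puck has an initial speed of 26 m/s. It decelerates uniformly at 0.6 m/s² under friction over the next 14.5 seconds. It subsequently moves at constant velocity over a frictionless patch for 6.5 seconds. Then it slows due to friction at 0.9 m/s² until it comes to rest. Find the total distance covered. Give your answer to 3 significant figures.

Phase 1 (decelerating): v₀ = 26.0 m/s, a = -0.6 m/s².
v = v₀ + at = 26.0 + (-0.6)(14.5) = 17.3 m/s
Δx = v₀t + ½at² = 26.0·14.5 + 0.5·-0.6·14.5² = 314 m

Phase 2 (constant speed): v₀ = 17.3 m/s, a = 0 m/s².
v = v₀ + at = 17.3 + (0)(6.5) = 17.3 m/s
Δx = v₀t + ½at² = 17.3·6.5 + 0.5·0·6.5² = 112 m

Phase 3 (decelerating): v₀ = 17.3 m/s, a = -0.9 m/s².
v = v₀ + at → t = (0 − 17.3) / -0.9 = 19.2 s
v² = v₀² + 2aΔx → Δx = (0² − 17.3²)/(2·-0.9) = 166 m
Total distance = 314 + 112 + 166 = 593 m

593 m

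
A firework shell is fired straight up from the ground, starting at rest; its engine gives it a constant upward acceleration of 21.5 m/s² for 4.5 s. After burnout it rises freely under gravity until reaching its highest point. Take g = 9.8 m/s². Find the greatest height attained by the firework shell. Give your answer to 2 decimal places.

695.27 m

Phase 1 (powered ascent): v₀ = 0 m/s, a = 21.5 m/s².
v = v₀ + at = 0 + (21.5)(4.5) = 96.8 m/s
Δx = v₀t + ½at² = 0·4.5 + 0.5·21.5·4.5² = 218 m

Phase 2 (coasting upward): v₀ = 96.8 m/s, a = -9.8 m/s².
v = v₀ + at → t = (0 − 96.8) / -9.8 = 9.87 s
v² = v₀² + 2aΔx → Δx = (0² − 96.8²)/(2·-9.8) = 478 m
Maximum height = 218 + 478 = 695 m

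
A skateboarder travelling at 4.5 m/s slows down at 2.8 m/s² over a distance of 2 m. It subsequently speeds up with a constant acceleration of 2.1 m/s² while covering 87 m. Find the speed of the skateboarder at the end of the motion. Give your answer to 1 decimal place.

Phase 1 (decelerating): v₀ = 4.50 m/s, a = -2.8 m/s².
v² = v₀² + 2aΔx = 4.50² + 2·-2.8·2 = 9.05 → v = 3.01 m/s
t = (v − v₀)/a = (3.01 − 4.50)/-2.8 = 0.533 s

Phase 2 (accelerating): v₀ = 3.01 m/s, a = 2.1 m/s².
v² = v₀² + 2aΔx = 3.01² + 2·2.1·87 = 374 → v = 19.4 m/s
t = (v − v₀)/a = (19.4 − 3.01)/2.1 = 7.78 s
Final speed = 19.4 m/s

19.4 m/s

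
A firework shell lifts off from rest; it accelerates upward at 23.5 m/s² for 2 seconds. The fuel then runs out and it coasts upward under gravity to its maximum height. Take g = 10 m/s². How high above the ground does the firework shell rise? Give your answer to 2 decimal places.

Phase 1 (powered ascent): v₀ = 0 m/s, a = 23.5 m/s².
v = v₀ + at = 0 + (23.5)(2) = 47.0 m/s
Δx = v₀t + ½at² = 0·2 + 0.5·23.5·2² = 47.0 m

Phase 2 (coasting upward): v₀ = 47.0 m/s, a = -10 m/s².
v = v₀ + at → t = (0 − 47.0) / -10 = 4.70 s
v² = v₀² + 2aΔx → Δx = (0² − 47.0²)/(2·-10) = 110 m
Maximum height = 47.0 + 110 = 157 m

157.45 m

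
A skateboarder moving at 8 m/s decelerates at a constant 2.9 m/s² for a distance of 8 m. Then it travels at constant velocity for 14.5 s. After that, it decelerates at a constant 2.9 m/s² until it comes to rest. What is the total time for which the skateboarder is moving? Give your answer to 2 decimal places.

17.26 s

Phase 1 (decelerating): v₀ = 8.00 m/s, a = -2.9 m/s².
v² = v₀² + 2aΔx = 8.00² + 2·-2.9·8 = 17.6 → v = 4.20 m/s
t = (v − v₀)/a = (4.20 − 8.00)/-2.9 = 1.31 s

Phase 2 (constant speed): v₀ = 4.20 m/s, a = 0 m/s².
v = v₀ + at = 4.20 + (0)(14.5) = 4.20 m/s
Δx = v₀t + ½at² = 4.20·14.5 + 0.5·0·14.5² = 60.8 m

Phase 3 (decelerating): v₀ = 4.20 m/s, a = -2.9 m/s².
v = v₀ + at → t = (0 − 4.20) / -2.9 = 1.45 s
v² = v₀² + 2aΔx → Δx = (0² − 4.20²)/(2·-2.9) = 3.03 m
Total time = 1.31 + 14.5 + 1.45 = 17.3 s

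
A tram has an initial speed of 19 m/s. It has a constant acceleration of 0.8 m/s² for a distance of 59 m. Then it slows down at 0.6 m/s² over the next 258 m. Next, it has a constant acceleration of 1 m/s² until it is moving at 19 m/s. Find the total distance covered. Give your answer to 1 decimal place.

Phase 1 (accelerating): v₀ = 19.0 m/s, a = 0.8 m/s².
v² = v₀² + 2aΔx = 19.0² + 2·0.8·59 = 455 → v = 21.3 m/s
t = (v − v₀)/a = (21.3 − 19.0)/0.8 = 2.93 s

Phase 2 (decelerating): v₀ = 21.3 m/s, a = -0.6 m/s².
v² = v₀² + 2aΔx = 21.3² + 2·-0.6·258 = 146 → v = 12.1 m/s
t = (v − v₀)/a = (12.1 − 21.3)/-0.6 = 15.4 s

Phase 3 (accelerating): v₀ = 12.1 m/s, a = 1 m/s².
v = v₀ + at → t = (19 − 12.1) / 1 = 6.93 s
v² = v₀² + 2aΔx → Δx = (19² − 12.1²)/(2·1) = 108 m
Total distance = 59.0 + 258 + 108 = 425 m

424.6 m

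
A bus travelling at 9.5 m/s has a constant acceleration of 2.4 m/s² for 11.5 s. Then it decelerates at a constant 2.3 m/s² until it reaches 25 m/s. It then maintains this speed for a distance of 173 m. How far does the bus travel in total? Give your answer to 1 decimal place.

604.3 m

Phase 1 (accelerating): v₀ = 9.50 m/s, a = 2.4 m/s².
v = v₀ + at = 9.50 + (2.4)(11.5) = 37.1 m/s
Δx = v₀t + ½at² = 9.50·11.5 + 0.5·2.4·11.5² = 268 m

Phase 2 (decelerating): v₀ = 37.1 m/s, a = -2.3 m/s².
v = v₀ + at → t = (25 − 37.1) / -2.3 = 5.26 s
v² = v₀² + 2aΔx → Δx = (25² − 37.1²)/(2·-2.3) = 163 m

Phase 3 (constant speed): v₀ = 25.0 m/s, a = 0 m/s².
Constant speed: t = d/v = 173/25.0 = 6.92 s
Total distance = 268 + 163 + 173 = 604 m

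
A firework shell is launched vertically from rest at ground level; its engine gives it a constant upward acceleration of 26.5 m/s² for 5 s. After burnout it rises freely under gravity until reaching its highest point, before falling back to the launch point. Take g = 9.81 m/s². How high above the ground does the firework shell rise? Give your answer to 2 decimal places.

1226.06 m

Phase 1 (powered ascent): v₀ = 0 m/s, a = 26.5 m/s².
v = v₀ + at = 0 + (26.5)(5) = 132 m/s
Δx = v₀t + ½at² = 0·5 + 0.5·26.5·5² = 331 m

Phase 2 (coasting upward): v₀ = 132 m/s, a = -9.81 m/s².
v = v₀ + at → t = (0 − 132) / -9.81 = 13.5 s
v² = v₀² + 2aΔx → Δx = (0² − 132²)/(2·-9.81) = 895 m
Maximum height = 331 + 895 = 1230 m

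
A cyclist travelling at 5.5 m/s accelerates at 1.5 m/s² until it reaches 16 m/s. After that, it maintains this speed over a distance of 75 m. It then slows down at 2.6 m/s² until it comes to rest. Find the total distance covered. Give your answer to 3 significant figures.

Phase 1 (accelerating): v₀ = 5.50 m/s, a = 1.5 m/s².
v = v₀ + at → t = (16 − 5.50) / 1.5 = 7.00 s
v² = v₀² + 2aΔx → Δx = (16² − 5.50²)/(2·1.5) = 75.2 m

Phase 2 (constant speed): v₀ = 16.0 m/s, a = 0 m/s².
Constant speed: t = d/v = 75/16.0 = 4.69 s

Phase 3 (decelerating): v₀ = 16.0 m/s, a = -2.6 m/s².
v = v₀ + at → t = (0 − 16.0) / -2.6 = 6.15 s
v² = v₀² + 2aΔx → Δx = (0² − 16.0²)/(2·-2.6) = 49.2 m
Total distance = 75.2 + 75.0 + 49.2 = 199 m

199 m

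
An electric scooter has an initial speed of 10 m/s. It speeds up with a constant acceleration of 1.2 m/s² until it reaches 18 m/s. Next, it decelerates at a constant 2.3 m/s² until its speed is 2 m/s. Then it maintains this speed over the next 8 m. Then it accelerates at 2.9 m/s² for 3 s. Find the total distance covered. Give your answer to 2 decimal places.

Phase 1 (accelerating): v₀ = 10.0 m/s, a = 1.2 m/s².
v = v₀ + at → t = (18 − 10.0) / 1.2 = 6.67 s
v² = v₀² + 2aΔx → Δx = (18² − 10.0²)/(2·1.2) = 93.3 m

Phase 2 (decelerating): v₀ = 18.0 m/s, a = -2.3 m/s².
v = v₀ + at → t = (2 − 18.0) / -2.3 = 6.96 s
v² = v₀² + 2aΔx → Δx = (2² − 18.0²)/(2·-2.3) = 69.6 m

Phase 3 (constant speed): v₀ = 2.00 m/s, a = 0 m/s².
Constant speed: t = d/v = 8/2.00 = 4.00 s

Phase 4 (accelerating): v₀ = 2.00 m/s, a = 2.9 m/s².
v = v₀ + at = 2.00 + (2.9)(3) = 10.7 m/s
Δx = v₀t + ½at² = 2.00·3 + 0.5·2.9·3² = 19.0 m
Total distance = 93.3 + 69.6 + 8.00 + 19.0 = 190 m

189.95 m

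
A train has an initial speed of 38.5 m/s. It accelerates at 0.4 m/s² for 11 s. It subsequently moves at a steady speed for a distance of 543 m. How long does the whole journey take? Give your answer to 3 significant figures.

Phase 1 (accelerating): v₀ = 38.5 m/s, a = 0.4 m/s².
v = v₀ + at = 38.5 + (0.4)(11) = 42.9 m/s
Δx = v₀t + ½at² = 38.5·11 + 0.5·0.4·11² = 448 m

Phase 2 (constant speed): v₀ = 42.9 m/s, a = 0 m/s².
Constant speed: t = d/v = 543/42.9 = 12.7 s
Total time = 11.0 + 12.7 = 23.7 s

23.7 s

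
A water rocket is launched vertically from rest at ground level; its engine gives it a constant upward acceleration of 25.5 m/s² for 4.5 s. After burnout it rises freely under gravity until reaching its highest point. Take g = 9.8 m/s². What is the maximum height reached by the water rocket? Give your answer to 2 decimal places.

Phase 1 (powered ascent): v₀ = 0 m/s, a = 25.5 m/s².
v = v₀ + at = 0 + (25.5)(4.5) = 115 m/s
Δx = v₀t + ½at² = 0·4.5 + 0.5·25.5·4.5² = 258 m

Phase 2 (coasting upward): v₀ = 115 m/s, a = -9.8 m/s².
v = v₀ + at → t = (0 − 115) / -9.8 = 11.7 s
v² = v₀² + 2aΔx → Δx = (0² − 115²)/(2·-9.8) = 672 m
Maximum height = 258 + 672 = 930 m

930.00 m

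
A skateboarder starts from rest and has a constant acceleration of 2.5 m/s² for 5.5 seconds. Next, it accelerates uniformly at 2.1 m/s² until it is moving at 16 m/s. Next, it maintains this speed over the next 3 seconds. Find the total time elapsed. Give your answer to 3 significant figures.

Phase 1 (accelerating): v₀ = 0 m/s, a = 2.5 m/s².
v = v₀ + at = 0 + (2.5)(5.5) = 13.8 m/s
Δx = v₀t + ½at² = 0·5.5 + 0.5·2.5·5.5² = 37.8 m

Phase 2 (accelerating): v₀ = 13.8 m/s, a = 2.1 m/s².
v = v₀ + at → t = (16 − 13.8) / 2.1 = 1.07 s
v² = v₀² + 2aΔx → Δx = (16² − 13.8²)/(2·2.1) = 15.9 m

Phase 3 (constant speed): v₀ = 16.0 m/s, a = 0 m/s².
v = v₀ + at = 16.0 + (0)(3) = 16.0 m/s
Δx = v₀t + ½at² = 16.0·3 + 0.5·0·3² = 48.0 m
Total time = 5.50 + 1.07 + 3.00 = 9.57 s

9.57 s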